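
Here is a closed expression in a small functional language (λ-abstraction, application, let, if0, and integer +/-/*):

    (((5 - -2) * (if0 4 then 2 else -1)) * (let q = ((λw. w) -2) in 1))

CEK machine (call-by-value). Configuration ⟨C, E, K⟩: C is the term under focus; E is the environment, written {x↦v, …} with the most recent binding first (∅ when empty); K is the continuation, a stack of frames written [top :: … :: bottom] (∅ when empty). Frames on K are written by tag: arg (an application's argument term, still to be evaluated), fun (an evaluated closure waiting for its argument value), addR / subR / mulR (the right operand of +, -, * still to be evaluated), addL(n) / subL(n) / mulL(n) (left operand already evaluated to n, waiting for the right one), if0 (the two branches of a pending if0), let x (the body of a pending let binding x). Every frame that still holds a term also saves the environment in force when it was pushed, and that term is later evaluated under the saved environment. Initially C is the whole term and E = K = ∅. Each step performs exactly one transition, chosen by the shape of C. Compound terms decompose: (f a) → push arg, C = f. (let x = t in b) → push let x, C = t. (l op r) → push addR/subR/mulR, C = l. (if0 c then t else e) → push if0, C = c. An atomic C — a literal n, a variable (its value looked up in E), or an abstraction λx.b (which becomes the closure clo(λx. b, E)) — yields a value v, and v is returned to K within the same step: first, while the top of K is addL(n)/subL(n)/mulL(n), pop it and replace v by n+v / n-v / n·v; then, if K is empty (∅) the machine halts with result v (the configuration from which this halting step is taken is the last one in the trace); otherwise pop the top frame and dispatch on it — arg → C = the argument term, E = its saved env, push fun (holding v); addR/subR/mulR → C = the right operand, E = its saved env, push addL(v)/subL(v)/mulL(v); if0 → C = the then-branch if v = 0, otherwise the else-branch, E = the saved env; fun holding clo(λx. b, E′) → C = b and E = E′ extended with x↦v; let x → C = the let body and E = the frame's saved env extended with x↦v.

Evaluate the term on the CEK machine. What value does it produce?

Answer: -7

Machine steps:
step 0: <C=(((5 - -2) * (if0 4 then 2 else -1)) * (let q = ((λw. w) -2) in 1)), E=∅, K=∅>
step 1: <C=((5 - -2) * (if0 4 then 2 else -1)), E=∅, K=[mulR]>
step 2: <C=(5 - -2), E=∅, K=[mulR :: mulR]>
step 3: <C=5, E=∅, K=[subR :: mulR :: mulR]>
step 4: <C=-2, E=∅, K=[subL(5) :: mulR :: mulR]>
step 5: <C=(if0 4 then 2 else -1), E=∅, K=[mulL(7) :: mulR]>
step 6: <C=4, E=∅, K=[if0 :: mulL(7) :: mulR]>
step 7: <C=-1, E=∅, K=[mulL(7) :: mulR]>
step 8: <C=(let q = ((λw. w) -2) in 1), E=∅, K=[mulL(-7)]>
step 9: <C=((λw. w) -2), E=∅, K=[let q :: mulL(-7)]>
step 10: <C=(λw. w), E=∅, K=[arg :: let q :: mulL(-7)]>
step 11: <C=-2, E=∅, K=[fun :: let q :: mulL(-7)]>
step 12: <C=w, E={w↦-2}, K=[let q :: mulL(-7)]>
step 13: <C=1, E={q↦-2}, K=[mulL(-7)]>
→ final value -7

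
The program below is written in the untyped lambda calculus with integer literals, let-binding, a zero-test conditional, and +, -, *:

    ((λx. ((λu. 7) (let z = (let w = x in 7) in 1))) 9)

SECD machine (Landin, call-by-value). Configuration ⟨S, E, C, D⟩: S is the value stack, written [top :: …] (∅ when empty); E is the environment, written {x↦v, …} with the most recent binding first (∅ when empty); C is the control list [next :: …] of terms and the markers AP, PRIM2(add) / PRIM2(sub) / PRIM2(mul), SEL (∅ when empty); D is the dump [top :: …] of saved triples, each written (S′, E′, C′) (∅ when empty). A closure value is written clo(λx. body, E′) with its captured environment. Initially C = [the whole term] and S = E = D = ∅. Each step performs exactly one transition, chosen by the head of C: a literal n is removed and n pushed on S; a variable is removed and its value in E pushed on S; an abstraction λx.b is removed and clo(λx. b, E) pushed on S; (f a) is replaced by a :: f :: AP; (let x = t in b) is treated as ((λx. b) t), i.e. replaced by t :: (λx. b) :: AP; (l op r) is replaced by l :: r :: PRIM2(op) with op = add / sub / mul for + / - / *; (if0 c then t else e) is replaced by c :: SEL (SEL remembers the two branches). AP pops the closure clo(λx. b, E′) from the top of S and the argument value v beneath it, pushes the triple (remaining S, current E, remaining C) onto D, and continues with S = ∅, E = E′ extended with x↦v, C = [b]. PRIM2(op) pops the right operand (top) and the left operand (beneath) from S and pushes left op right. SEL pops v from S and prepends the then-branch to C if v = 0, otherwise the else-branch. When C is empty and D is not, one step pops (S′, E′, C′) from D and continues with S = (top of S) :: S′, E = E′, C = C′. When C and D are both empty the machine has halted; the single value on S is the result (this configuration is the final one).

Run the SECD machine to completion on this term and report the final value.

Answer: 7

Derivation:
t=0: <S=∅, E=∅, C=[((λx. ((λu. 7) (let z = (let w = x in 7) in 1))) 9)], D=∅>
t=1: <S=∅, E=∅, C=[9 :: (λx. ((λu. 7) (let z = (let w = x in 7) in 1))) :: AP], D=∅>
t=2: <S=[9], E=∅, C=[(λx. ((λu. 7) (let z = (let w = x in 7) in 1))) :: AP], D=∅>
t=3: <S=[clo(λx. ((λu. 7) (let z = (let w = x in 7) in 1)), ∅) :: 9], E=∅, C=[AP], D=∅>
t=4: <S=∅, E={x↦9}, C=[((λu. 7) (let z = (let w = x in 7) in 1))], D=[(∅, ∅, ∅)]>
t=5: <S=∅, E={x↦9}, C=[(let z = (let w = x in 7) in 1) :: (λu. 7) :: AP], D=[(∅, ∅, ∅)]>
t=6: <S=∅, E={x↦9}, C=[(let w = x in 7) :: (λz. 1) :: AP :: (λu. 7) :: AP], D=[(∅, ∅, ∅)]>
t=7: <S=∅, E={x↦9}, C=[x :: (λw. 7) :: AP :: (λz. 1) :: AP :: (λu. 7) :: AP], D=[(∅, ∅, ∅)]>
t=8: <S=[9], E={x↦9}, C=[(λw. 7) :: AP :: (λz. 1) :: AP :: (λu. 7) :: AP], D=[(∅, ∅, ∅)]>
t=9: <S=[clo(λw. 7, {x↦9}) :: 9], E={x↦9}, C=[AP :: (λz. 1) :: AP :: (λu. 7) :: AP], D=[(∅, ∅, ∅)]>
t=10: <S=∅, E={w↦9, x↦9}, C=[7], D=[(∅, {x↦9}, [(λz. 1) :: AP :: (λu. 7) :: AP]) :: (∅, ∅, ∅)]>
t=11: <S=[7], E={w↦9, x↦9}, C=∅, D=[(∅, {x↦9}, [(λz. 1) :: AP :: (λu. 7) :: AP]) :: (∅, ∅, ∅)]>
t=12: <S=[7], E={x↦9}, C=[(λz. 1) :: AP :: (λu. 7) :: AP], D=[(∅, ∅, ∅)]>
t=13: <S=[clo(λz. 1, {x↦9}) :: 7], E={x↦9}, C=[AP :: (λu. 7) :: AP], D=[(∅, ∅, ∅)]>
t=14: <S=∅, E={z↦7, x↦9}, C=[1], D=[(∅, {x↦9}, [(λu. 7) :: AP]) :: (∅, ∅, ∅)]>
t=15: <S=[1], E={z↦7, x↦9}, C=∅, D=[(∅, {x↦9}, [(λu. 7) :: AP]) :: (∅, ∅, ∅)]>
t=16: <S=[1], E={x↦9}, C=[(λu. 7) :: AP], D=[(∅, ∅, ∅)]>
t=17: <S=[clo(λu. 7, {x↦9}) :: 1], E={x↦9}, C=[AP], D=[(∅, ∅, ∅)]>
t=18: <S=∅, E={u↦1, x↦9}, C=[7], D=[(∅, {x↦9}, ∅) :: (∅, ∅, ∅)]>
t=19: <S=[7], E={u↦1, x↦9}, C=∅, D=[(∅, {x↦9}, ∅) :: (∅, ∅, ∅)]>
t=20: <S=[7], E={x↦9}, C=∅, D=[(∅, ∅, ∅)]>
t=21: <S=[7], E=∅, C=∅, D=∅>
→ final value 7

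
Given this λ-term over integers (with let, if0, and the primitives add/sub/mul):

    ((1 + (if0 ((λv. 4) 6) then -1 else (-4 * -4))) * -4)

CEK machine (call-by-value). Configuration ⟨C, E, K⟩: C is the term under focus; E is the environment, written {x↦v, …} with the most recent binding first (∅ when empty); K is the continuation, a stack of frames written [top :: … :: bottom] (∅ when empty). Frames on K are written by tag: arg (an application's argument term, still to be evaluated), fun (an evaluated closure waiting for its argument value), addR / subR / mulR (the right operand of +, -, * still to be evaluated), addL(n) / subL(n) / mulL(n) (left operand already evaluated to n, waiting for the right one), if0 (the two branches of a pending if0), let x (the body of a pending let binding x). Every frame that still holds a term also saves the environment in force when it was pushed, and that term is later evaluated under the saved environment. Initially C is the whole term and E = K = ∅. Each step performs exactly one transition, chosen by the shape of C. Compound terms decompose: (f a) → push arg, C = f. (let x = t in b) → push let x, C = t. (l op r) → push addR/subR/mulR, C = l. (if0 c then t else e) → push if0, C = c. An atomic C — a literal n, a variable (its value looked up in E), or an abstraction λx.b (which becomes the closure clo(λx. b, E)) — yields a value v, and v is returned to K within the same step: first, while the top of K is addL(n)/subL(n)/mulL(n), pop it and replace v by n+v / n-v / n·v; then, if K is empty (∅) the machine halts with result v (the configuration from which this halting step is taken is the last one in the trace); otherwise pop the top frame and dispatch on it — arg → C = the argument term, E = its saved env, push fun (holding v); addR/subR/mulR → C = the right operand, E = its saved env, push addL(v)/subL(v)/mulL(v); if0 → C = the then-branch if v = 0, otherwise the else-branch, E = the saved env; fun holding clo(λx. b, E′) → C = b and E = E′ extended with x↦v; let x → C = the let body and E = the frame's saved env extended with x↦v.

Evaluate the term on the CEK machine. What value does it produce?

t=0: [C=((1 + (if0 ((λv. 4) 6) then -1 else (-4 * -4))) * -4) | E=∅ | K=∅]
t=1: [C=(1 + (if0 ((λv. 4) 6) then -1 else (-4 * -4))) | E=∅ | K=[mulR]]
t=2: [C=1 | E=∅ | K=[addR :: mulR]]
t=3: [C=(if0 ((λv. 4) 6) then -1 else (-4 * -4)) | E=∅ | K=[addL(1) :: mulR]]
t=4: [C=((λv. 4) 6) | E=∅ | K=[if0 :: addL(1) :: mulR]]
t=5: [C=(λv. 4) | E=∅ | K=[arg :: if0 :: addL(1) :: mulR]]
t=6: [C=6 | E=∅ | K=[fun :: if0 :: addL(1) :: mulR]]
t=7: [C=4 | E={v↦6} | K=[if0 :: addL(1) :: mulR]]
t=8: [C=(-4 * -4) | E=∅ | K=[addL(1) :: mulR]]
t=9: [C=-4 | E=∅ | K=[mulR :: addL(1) :: mulR]]
t=10: [C=-4 | E=∅ | K=[mulL(-4) :: addL(1) :: mulR]]
t=11: [C=-4 | E=∅ | K=[mulL(17)]]
→ final value -68

Answer: -68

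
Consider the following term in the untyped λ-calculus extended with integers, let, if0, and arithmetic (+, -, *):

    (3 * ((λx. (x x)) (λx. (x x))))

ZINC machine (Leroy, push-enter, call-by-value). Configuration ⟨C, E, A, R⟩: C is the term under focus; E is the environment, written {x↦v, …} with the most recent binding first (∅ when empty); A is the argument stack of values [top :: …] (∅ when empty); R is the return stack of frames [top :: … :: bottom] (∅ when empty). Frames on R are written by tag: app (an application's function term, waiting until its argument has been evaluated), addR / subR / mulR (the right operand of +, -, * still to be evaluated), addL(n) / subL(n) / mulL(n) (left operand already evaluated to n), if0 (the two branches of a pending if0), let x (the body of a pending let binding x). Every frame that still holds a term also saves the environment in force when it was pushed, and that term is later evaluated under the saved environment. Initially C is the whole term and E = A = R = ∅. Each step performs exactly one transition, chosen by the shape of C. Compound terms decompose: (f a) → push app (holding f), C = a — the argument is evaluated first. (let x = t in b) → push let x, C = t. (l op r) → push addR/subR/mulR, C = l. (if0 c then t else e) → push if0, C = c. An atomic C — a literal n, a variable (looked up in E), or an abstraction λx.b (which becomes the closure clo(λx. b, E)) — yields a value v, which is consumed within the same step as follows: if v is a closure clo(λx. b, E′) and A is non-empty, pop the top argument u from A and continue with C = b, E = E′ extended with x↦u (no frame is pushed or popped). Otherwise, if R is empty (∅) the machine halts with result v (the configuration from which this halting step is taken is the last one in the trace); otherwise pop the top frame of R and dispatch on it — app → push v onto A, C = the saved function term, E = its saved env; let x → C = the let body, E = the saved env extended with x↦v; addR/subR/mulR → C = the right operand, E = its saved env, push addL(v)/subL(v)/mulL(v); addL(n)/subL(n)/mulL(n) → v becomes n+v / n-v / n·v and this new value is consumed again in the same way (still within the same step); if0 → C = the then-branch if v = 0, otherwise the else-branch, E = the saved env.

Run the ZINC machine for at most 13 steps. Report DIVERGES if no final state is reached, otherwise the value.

Answer: DIVERGES (no final state within 13 steps)

Derivation:
[0] ⟨C=(3 * ((λx. (x x)) (λx. (x x)))); E=∅; A=∅; R=∅⟩
[1] ⟨C=3; E=∅; A=∅; R=[mulR]⟩
[2] ⟨C=((λx. (x x)) (λx. (x x))); E=∅; A=∅; R=[mulL(3)]⟩
[3] ⟨C=(λx. (x x)); E=∅; A=∅; R=[app :: mulL(3)]⟩
[4] ⟨C=(λx. (x x)); E=∅; A=[clo(λx. (x x), ∅)]; R=[mulL(3)]⟩
[5] ⟨C=(x x); E={x↦clo(λx. (x x), ∅)}; A=∅; R=[mulL(3)]⟩
[6] ⟨C=x; E={x↦clo(λx. (x x), ∅)}; A=∅; R=[app :: mulL(3)]⟩
[7] ⟨C=x; E={x↦clo(λx. (x x), ∅)}; A=[clo(λx. (x x), ∅)]; R=[mulL(3)]⟩
… configuration repeats with period 3 (steps 5–7 recur indefinitely) …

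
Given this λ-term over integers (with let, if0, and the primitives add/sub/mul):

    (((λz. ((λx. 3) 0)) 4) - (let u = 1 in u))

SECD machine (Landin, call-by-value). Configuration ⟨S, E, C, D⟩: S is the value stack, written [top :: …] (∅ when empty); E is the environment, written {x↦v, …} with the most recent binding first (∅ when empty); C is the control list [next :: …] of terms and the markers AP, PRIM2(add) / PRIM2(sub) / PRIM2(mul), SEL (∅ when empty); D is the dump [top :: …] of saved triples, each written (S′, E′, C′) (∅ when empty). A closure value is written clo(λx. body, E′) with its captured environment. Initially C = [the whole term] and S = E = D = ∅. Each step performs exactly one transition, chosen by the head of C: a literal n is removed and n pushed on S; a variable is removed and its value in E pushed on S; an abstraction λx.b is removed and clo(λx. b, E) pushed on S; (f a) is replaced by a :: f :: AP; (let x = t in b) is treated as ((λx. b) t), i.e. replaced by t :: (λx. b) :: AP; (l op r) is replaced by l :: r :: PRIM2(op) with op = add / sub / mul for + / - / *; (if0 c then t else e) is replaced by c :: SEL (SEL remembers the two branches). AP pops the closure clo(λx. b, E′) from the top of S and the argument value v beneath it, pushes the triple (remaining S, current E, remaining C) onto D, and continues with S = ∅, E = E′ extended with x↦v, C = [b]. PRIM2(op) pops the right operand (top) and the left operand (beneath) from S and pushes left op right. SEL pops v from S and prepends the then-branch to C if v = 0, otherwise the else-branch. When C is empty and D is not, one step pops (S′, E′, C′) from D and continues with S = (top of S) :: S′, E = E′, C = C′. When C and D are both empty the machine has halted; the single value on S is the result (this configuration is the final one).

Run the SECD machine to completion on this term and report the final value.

[0] ⟨S=∅; E=∅; C=[(((λz. ((λx. 3) 0)) 4) - (let u = 1 in u))]; D=∅⟩
[1] ⟨S=∅; E=∅; C=[((λz. ((λx. 3) 0)) 4) :: (let u = 1 in u) :: PRIM2(sub)]; D=∅⟩
[2] ⟨S=∅; E=∅; C=[4 :: (λz. ((λx. 3) 0)) :: AP :: (let u = 1 in u) :: PRIM2(sub)]; D=∅⟩
[3] ⟨S=[4]; E=∅; C=[(λz. ((λx. 3) 0)) :: AP :: (let u = 1 in u) :: PRIM2(sub)]; D=∅⟩
[4] ⟨S=[clo(λz. ((λx. 3) 0), ∅) :: 4]; E=∅; C=[AP :: (let u = 1 in u) :: PRIM2(sub)]; D=∅⟩
[5] ⟨S=∅; E={z↦4}; C=[((λx. 3) 0)]; D=[(∅, ∅, [(let u = 1 in u) :: PRIM2(sub)])]⟩
[6] ⟨S=∅; E={z↦4}; C=[0 :: (λx. 3) :: AP]; D=[(∅, ∅, [(let u = 1 in u) :: PRIM2(sub)])]⟩
[7] ⟨S=[0]; E={z↦4}; C=[(λx. 3) :: AP]; D=[(∅, ∅, [(let u = 1 in u) :: PRIM2(sub)])]⟩
[8] ⟨S=[clo(λx. 3, {z↦4}) :: 0]; E={z↦4}; C=[AP]; D=[(∅, ∅, [(let u = 1 in u) :: PRIM2(sub)])]⟩
[9] ⟨S=∅; E={x↦0, z↦4}; C=[3]; D=[(∅, {z↦4}, ∅) :: (∅, ∅, [(let u = 1 in u) :: PRIM2(sub)])]⟩
[10] ⟨S=[3]; E={x↦0, z↦4}; C=∅; D=[(∅, {z↦4}, ∅) :: (∅, ∅, [(let u = 1 in u) :: PRIM2(sub)])]⟩
[11] ⟨S=[3]; E={z↦4}; C=∅; D=[(∅, ∅, [(let u = 1 in u) :: PRIM2(sub)])]⟩
[12] ⟨S=[3]; E=∅; C=[(let u = 1 in u) :: PRIM2(sub)]; D=∅⟩
[13] ⟨S=[3]; E=∅; C=[1 :: (λu. u) :: AP :: PRIM2(sub)]; D=∅⟩
[14] ⟨S=[1 :: 3]; E=∅; C=[(λu. u) :: AP :: PRIM2(sub)]; D=∅⟩
[15] ⟨S=[clo(λu. u, ∅) :: 1 :: 3]; E=∅; C=[AP :: PRIM2(sub)]; D=∅⟩
[16] ⟨S=∅; E={u↦1}; C=[u]; D=[([3], ∅, [PRIM2(sub)])]⟩
[17] ⟨S=[1]; E={u↦1}; C=∅; D=[([3], ∅, [PRIM2(sub)])]⟩
[18] ⟨S=[1 :: 3]; E=∅; C=[PRIM2(sub)]; D=∅⟩
[19] ⟨S=[2]; E=∅; C=∅; D=∅⟩
→ final value 2

Answer: 2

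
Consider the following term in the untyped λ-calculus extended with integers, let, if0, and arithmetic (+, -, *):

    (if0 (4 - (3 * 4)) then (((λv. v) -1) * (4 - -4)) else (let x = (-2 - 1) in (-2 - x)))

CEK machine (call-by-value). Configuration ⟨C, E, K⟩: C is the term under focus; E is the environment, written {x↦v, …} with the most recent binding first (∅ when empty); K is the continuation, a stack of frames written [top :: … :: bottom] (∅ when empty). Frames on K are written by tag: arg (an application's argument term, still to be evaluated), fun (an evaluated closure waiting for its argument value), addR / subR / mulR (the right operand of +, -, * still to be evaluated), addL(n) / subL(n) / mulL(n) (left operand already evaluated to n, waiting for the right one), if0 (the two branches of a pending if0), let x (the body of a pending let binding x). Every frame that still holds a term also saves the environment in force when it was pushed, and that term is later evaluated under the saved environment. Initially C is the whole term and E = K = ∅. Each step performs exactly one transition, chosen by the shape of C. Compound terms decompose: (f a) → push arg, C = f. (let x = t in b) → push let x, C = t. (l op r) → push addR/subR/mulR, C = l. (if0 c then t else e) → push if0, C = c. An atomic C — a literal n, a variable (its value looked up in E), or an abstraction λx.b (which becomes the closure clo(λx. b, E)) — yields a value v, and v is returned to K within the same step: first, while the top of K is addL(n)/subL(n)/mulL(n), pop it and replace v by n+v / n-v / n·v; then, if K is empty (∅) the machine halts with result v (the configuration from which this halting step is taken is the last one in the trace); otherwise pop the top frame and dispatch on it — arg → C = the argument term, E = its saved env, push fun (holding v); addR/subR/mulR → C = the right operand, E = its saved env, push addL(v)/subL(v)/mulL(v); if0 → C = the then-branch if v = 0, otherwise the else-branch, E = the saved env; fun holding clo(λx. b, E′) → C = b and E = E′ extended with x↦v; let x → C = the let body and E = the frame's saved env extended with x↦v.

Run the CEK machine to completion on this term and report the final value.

t=0: <C=(if0 (4 - (3 * 4)) then (((λv. v) -1) * (4 - -4)) else (let x = (-2 - 1) in (-2 - x))), E=∅, K=∅>
t=1: <C=(4 - (3 * 4)), E=∅, K=[if0]>
t=2: <C=4, E=∅, K=[subR :: if0]>
t=3: <C=(3 * 4), E=∅, K=[subL(4) :: if0]>
t=4: <C=3, E=∅, K=[mulR :: subL(4) :: if0]>
t=5: <C=4, E=∅, K=[mulL(3) :: subL(4) :: if0]>
t=6: <C=(let x = (-2 - 1) in (-2 - x)), E=∅, K=∅>
t=7: <C=(-2 - 1), E=∅, K=[let x]>
t=8: <C=-2, E=∅, K=[subR :: let x]>
t=9: <C=1, E=∅, K=[subL(-2) :: let x]>
t=10: <C=(-2 - x), E={x↦-3}, K=∅>
t=11: <C=-2, E={x↦-3}, K=[subR]>
t=12: <C=x, E={x↦-3}, K=[subL(-2)]>
→ final value 1

Answer: 1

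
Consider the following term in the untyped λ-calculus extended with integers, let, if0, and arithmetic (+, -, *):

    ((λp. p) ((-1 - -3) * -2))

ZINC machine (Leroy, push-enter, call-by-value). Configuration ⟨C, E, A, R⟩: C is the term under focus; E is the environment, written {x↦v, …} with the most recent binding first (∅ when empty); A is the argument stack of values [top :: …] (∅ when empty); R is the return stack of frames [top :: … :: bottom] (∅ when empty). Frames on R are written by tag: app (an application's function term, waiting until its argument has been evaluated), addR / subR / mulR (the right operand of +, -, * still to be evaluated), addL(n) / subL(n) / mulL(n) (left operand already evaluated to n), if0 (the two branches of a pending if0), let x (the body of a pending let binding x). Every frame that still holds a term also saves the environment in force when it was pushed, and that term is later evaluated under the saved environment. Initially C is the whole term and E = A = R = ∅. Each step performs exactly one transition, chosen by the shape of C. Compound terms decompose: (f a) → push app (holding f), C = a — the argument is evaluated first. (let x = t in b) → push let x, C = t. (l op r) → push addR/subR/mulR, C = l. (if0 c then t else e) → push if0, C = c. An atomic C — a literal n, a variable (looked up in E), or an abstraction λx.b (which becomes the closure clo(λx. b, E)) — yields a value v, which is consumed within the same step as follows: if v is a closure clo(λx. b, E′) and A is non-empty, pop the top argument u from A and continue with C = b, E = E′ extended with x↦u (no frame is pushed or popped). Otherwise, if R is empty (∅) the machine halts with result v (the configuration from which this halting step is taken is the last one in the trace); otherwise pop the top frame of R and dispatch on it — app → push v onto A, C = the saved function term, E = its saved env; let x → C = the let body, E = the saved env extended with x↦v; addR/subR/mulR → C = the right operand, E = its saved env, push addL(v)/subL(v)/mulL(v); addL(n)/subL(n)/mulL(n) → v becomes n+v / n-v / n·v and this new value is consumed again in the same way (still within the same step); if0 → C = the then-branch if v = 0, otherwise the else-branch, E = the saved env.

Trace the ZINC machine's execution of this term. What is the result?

Answer: -4

Machine steps:
0. <C=((λp. p) ((-1 - -3) * -2)), E=∅, A=∅, R=∅>
1. <C=((-1 - -3) * -2), E=∅, A=∅, R=[app]>
2. <C=(-1 - -3), E=∅, A=∅, R=[mulR :: app]>
3. <C=-1, E=∅, A=∅, R=[subR :: mulR :: app]>
4. <C=-3, E=∅, A=∅, R=[subL(-1) :: mulR :: app]>
5. <C=-2, E=∅, A=∅, R=[mulL(2) :: app]>
6. <C=(λp. p), E=∅, A=[-4], R=∅>
7. <C=p, E={p↦-4}, A=∅, R=∅>
→ final value -4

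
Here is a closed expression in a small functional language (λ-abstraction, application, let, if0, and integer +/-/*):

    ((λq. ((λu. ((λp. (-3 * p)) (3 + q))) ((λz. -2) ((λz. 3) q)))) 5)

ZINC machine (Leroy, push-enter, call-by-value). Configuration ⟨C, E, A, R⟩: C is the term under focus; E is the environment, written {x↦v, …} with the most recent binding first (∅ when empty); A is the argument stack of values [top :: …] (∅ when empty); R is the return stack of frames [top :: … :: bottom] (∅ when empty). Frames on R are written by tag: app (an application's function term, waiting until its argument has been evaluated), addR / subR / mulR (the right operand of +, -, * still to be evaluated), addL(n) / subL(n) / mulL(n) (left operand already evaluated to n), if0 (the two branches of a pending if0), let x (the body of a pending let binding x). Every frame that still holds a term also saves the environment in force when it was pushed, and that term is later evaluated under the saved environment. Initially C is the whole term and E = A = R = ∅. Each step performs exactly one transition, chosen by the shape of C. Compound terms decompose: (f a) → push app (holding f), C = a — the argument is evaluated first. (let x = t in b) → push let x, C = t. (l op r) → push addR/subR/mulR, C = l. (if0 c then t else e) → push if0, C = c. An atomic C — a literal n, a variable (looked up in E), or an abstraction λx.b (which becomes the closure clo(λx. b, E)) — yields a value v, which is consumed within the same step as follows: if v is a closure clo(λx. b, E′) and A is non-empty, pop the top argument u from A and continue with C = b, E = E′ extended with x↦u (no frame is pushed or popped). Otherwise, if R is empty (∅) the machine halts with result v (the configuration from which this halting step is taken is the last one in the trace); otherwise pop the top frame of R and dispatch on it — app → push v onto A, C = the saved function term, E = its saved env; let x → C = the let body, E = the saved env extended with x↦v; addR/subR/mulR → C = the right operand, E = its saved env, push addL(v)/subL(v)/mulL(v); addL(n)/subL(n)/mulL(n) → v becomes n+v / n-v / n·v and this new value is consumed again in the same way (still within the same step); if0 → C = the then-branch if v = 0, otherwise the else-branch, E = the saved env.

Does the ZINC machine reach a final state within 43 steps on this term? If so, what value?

t=0: <C=((λq. ((λu. ((λp. (-3 * p)) (3 + q))) ((λz. -2) ((λz. 3) q)))) 5), E=∅, A=∅, R=∅>
t=1: <C=5, E=∅, A=∅, R=[app]>
t=2: <C=(λq. ((λu. ((λp. (-3 * p)) (3 + q))) ((λz. -2) ((λz. 3) q)))), E=∅, A=[5], R=∅>
t=3: <C=((λu. ((λp. (-3 * p)) (3 + q))) ((λz. -2) ((λz. 3) q))), E={q↦5}, A=∅, R=∅>
t=4: <C=((λz. -2) ((λz. 3) q)), E={q↦5}, A=∅, R=[app]>
t=5: <C=((λz. 3) q), E={q↦5}, A=∅, R=[app :: app]>
t=6: <C=q, E={q↦5}, A=∅, R=[app :: app :: app]>
t=7: <C=(λz. 3), E={q↦5}, A=[5], R=[app :: app]>
t=8: <C=3, E={z↦5, q↦5}, A=∅, R=[app :: app]>
t=9: <C=(λz. -2), E={q↦5}, A=[3], R=[app]>
t=10: <C=-2, E={z↦3, q↦5}, A=∅, R=[app]>
t=11: <C=(λu. ((λp. (-3 * p)) (3 + q))), E={q↦5}, A=[-2], R=∅>
t=12: <C=((λp. (-3 * p)) (3 + q)), E={u↦-2, q↦5}, A=∅, R=∅>
t=13: <C=(3 + q), E={u↦-2, q↦5}, A=∅, R=[app]>
t=14: <C=3, E={u↦-2, q↦5}, A=∅, R=[addR :: app]>
t=15: <C=q, E={u↦-2, q↦5}, A=∅, R=[addL(3) :: app]>
t=16: <C=(λp. (-3 * p)), E={u↦-2, q↦5}, A=[8], R=∅>
t=17: <C=(-3 * p), E={p↦8, u↦-2, q↦5}, A=∅, R=∅>
t=18: <C=-3, E={p↦8, u↦-2, q↦5}, A=∅, R=[mulR]>
t=19: <C=p, E={p↦8, u↦-2, q↦5}, A=∅, R=[mulL(-3)]>
→ final value -24

Answer: -24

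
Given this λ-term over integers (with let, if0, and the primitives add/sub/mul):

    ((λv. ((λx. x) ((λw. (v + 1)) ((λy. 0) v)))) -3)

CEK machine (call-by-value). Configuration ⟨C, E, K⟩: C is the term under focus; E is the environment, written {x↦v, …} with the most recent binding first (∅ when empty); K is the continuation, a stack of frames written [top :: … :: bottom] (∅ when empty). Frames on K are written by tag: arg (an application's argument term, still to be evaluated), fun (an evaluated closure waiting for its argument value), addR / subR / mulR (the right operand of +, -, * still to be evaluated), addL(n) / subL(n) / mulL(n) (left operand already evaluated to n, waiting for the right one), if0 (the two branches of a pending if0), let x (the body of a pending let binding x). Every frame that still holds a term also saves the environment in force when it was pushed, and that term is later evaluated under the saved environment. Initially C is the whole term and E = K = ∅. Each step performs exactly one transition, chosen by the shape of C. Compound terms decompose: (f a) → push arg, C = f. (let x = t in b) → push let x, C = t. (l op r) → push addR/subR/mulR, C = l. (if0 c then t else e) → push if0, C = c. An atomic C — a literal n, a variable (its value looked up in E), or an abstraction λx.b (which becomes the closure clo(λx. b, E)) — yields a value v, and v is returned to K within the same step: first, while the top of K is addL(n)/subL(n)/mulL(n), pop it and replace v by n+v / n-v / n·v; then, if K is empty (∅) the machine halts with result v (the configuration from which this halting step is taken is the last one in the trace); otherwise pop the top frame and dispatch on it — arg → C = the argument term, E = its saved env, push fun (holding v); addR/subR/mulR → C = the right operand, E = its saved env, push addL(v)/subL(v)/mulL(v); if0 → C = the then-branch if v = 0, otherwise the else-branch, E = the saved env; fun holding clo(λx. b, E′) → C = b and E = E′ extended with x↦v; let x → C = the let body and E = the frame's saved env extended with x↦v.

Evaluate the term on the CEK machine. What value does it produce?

0. [C=((λv. ((λx. x) ((λw. (v + 1)) ((λy. 0) v)))) -3) | E=∅ | K=∅]
1. [C=(λv. ((λx. x) ((λw. (v + 1)) ((λy. 0) v)))) | E=∅ | K=[arg]]
2. [C=-3 | E=∅ | K=[fun]]
3. [C=((λx. x) ((λw. (v + 1)) ((λy. 0) v))) | E={v↦-3} | K=∅]
4. [C=(λx. x) | E={v↦-3} | K=[arg]]
5. [C=((λw. (v + 1)) ((λy. 0) v)) | E={v↦-3} | K=[fun]]
6. [C=(λw. (v + 1)) | E={v↦-3} | K=[arg :: fun]]
7. [C=((λy. 0) v) | E={v↦-3} | K=[fun :: fun]]
8. [C=(λy. 0) | E={v↦-3} | K=[arg :: fun :: fun]]
9. [C=v | E={v↦-3} | K=[fun :: fun :: fun]]
10. [C=0 | E={y↦-3, v↦-3} | K=[fun :: fun]]
11. [C=(v + 1) | E={w↦0, v↦-3} | K=[fun]]
12. [C=v | E={w↦0, v↦-3} | K=[addR :: fun]]
13. [C=1 | E={w↦0, v↦-3} | K=[addL(-3) :: fun]]
14. [C=x | E={x↦-2, v↦-3} | K=∅]
→ final value -2

Answer: -2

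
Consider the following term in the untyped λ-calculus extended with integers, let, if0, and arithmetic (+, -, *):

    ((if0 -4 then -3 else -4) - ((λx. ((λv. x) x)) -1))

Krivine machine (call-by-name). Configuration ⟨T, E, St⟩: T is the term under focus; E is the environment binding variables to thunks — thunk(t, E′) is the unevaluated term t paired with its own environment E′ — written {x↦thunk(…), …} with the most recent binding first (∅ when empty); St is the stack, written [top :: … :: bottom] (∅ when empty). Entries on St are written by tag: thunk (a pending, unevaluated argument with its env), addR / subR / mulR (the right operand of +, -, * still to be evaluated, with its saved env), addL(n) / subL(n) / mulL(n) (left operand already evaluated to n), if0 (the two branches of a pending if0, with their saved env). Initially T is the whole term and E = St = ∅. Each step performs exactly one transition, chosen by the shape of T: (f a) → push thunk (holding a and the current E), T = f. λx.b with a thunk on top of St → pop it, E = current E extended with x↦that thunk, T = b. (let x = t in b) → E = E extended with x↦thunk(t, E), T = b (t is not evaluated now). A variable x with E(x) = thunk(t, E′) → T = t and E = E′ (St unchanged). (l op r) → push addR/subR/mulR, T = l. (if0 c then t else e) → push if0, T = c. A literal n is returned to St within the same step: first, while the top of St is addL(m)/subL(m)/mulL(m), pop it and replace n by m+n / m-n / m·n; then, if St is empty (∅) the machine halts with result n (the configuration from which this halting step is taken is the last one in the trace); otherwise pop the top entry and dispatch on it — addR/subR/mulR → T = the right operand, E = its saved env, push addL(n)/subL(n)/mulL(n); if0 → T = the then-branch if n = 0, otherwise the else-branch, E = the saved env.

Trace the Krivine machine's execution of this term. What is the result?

Answer: -3

Execution trace:
t=0: [T=((if0 -4 then -3 else -4) - ((λx. ((λv. x) x)) -1)) | E=∅ | St=∅]
t=1: [T=(if0 -4 then -3 else -4) | E=∅ | St=[subR]]
t=2: [T=-4 | E=∅ | St=[if0 :: subR]]
t=3: [T=-4 | E=∅ | St=[subR]]
t=4: [T=((λx. ((λv. x) x)) -1) | E=∅ | St=[subL(-4)]]
t=5: [T=(λx. ((λv. x) x)) | E=∅ | St=[thunk :: subL(-4)]]
t=6: [T=((λv. x) x) | E={x↦thunk(-1, ∅)} | St=[subL(-4)]]
t=7: [T=(λv. x) | E={x↦thunk(-1, ∅)} | St=[thunk :: subL(-4)]]
t=8: [T=x | E={v↦thunk(x, {x↦thunk(-1, ∅)}), x↦thunk(-1, ∅)} | St=[subL(-4)]]
t=9: [T=-1 | E=∅ | St=[subL(-4)]]
→ final value -3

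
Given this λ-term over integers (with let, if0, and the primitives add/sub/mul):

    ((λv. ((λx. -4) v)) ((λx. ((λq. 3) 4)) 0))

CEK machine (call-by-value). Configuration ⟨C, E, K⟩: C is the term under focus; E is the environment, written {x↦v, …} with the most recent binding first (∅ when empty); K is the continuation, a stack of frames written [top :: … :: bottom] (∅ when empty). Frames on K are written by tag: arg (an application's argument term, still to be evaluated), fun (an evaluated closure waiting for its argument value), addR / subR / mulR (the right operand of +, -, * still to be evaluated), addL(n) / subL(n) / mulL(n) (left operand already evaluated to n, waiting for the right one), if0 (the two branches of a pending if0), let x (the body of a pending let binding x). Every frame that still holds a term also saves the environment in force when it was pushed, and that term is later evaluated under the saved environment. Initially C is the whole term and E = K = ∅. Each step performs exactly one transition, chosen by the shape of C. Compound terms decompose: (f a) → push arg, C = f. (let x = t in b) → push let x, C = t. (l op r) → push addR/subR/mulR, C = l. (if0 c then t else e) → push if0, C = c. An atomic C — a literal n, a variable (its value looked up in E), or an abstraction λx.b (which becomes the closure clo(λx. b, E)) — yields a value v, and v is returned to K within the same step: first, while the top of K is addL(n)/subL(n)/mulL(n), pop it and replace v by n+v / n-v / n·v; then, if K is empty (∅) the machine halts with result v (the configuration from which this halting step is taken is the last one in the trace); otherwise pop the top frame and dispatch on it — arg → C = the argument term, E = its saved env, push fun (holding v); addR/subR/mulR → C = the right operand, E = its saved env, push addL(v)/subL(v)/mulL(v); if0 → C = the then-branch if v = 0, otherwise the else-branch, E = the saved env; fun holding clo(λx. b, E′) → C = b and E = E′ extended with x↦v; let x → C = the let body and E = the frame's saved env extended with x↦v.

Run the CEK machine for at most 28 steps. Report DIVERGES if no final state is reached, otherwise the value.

step 0: <C=((λv. ((λx. -4) v)) ((λx. ((λq. 3) 4)) 0)), E=∅, K=∅>
step 1: <C=(λv. ((λx. -4) v)), E=∅, K=[arg]>
step 2: <C=((λx. ((λq. 3) 4)) 0), E=∅, K=[fun]>
step 3: <C=(λx. ((λq. 3) 4)), E=∅, K=[arg :: fun]>
step 4: <C=0, E=∅, K=[fun :: fun]>
step 5: <C=((λq. 3) 4), E={x↦0}, K=[fun]>
step 6: <C=(λq. 3), E={x↦0}, K=[arg :: fun]>
step 7: <C=4, E={x↦0}, K=[fun :: fun]>
step 8: <C=3, E={q↦4, x↦0}, K=[fun]>
step 9: <C=((λx. -4) v), E={v↦3}, K=∅>
step 10: <C=(λx. -4), E={v↦3}, K=[arg]>
step 11: <C=v, E={v↦3}, K=[fun]>
step 12: <C=-4, E={x↦3, v↦3}, K=∅>
→ final value -4

Answer: -4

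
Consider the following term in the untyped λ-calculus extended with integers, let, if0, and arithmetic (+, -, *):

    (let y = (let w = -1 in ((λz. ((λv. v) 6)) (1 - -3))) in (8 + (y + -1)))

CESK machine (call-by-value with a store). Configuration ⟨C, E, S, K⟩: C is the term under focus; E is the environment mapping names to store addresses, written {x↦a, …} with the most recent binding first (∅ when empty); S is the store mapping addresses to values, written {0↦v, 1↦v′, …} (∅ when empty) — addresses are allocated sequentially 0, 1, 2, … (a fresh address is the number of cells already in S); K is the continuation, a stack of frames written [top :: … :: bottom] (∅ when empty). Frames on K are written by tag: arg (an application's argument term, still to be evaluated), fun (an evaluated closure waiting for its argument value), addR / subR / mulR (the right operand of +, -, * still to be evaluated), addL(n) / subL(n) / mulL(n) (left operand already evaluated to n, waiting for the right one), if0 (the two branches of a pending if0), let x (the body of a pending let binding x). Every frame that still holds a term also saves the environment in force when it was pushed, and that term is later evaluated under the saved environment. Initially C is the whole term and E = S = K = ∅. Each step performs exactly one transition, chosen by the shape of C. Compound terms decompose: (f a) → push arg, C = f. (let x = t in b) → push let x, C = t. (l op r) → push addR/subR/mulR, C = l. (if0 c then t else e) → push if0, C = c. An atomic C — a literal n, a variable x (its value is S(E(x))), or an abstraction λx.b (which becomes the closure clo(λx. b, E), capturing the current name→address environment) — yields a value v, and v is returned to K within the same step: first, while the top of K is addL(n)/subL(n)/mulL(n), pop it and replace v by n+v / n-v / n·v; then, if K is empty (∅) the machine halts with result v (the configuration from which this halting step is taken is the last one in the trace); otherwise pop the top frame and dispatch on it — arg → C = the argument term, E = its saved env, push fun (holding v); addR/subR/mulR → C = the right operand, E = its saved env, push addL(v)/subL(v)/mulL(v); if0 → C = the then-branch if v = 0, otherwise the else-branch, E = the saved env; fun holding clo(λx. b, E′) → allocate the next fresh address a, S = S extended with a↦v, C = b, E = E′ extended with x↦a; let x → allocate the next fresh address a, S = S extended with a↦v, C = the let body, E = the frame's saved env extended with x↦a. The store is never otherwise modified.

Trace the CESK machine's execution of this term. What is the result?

Answer: 13

Machine steps:
[0] <C=(let y = (let w = -1 in ((λz. ((λv. v) 6)) (1 - -3))) in (8 + (y + -1))), E=∅, S=∅, K=∅>
[1] <C=(let w = -1 in ((λz. ((λv. v) 6)) (1 - -3))), E=∅, S=∅, K=[let y]>
[2] <C=-1, E=∅, S=∅, K=[let w :: let y]>
[3] <C=((λz. ((λv. v) 6)) (1 - -3)), E={w↦0}, S={0↦-1}, K=[let y]>
[4] <C=(λz. ((λv. v) 6)), E={w↦0}, S={0↦-1}, K=[arg :: let y]>
[5] <C=(1 - -3), E={w↦0}, S={0↦-1}, K=[fun :: let y]>
[6] <C=1, E={w↦0}, S={0↦-1}, K=[subR :: fun :: let y]>
[7] <C=-3, E={w↦0}, S={0↦-1}, K=[subL(1) :: fun :: let y]>
[8] <C=((λv. v) 6), E={z↦1, w↦0}, S={0↦-1, 1↦4}, K=[let y]>
[9] <C=(λv. v), E={z↦1, w↦0}, S={0↦-1, 1↦4}, K=[arg :: let y]>
[10] <C=6, E={z↦1, w↦0}, S={0↦-1, 1↦4}, K=[fun :: let y]>
[11] <C=v, E={v↦2, z↦1, w↦0}, S={0↦-1, 1↦4, 2↦6}, K=[let y]>
[12] <C=(8 + (y + -1)), E={y↦3}, S={0↦-1, 1↦4, 2↦6, 3↦6}, K=∅>
[13] <C=8, E={y↦3}, S={0↦-1, 1↦4, 2↦6, 3↦6}, K=[addR]>
[14] <C=(y + -1), E={y↦3}, S={0↦-1, 1↦4, 2↦6, 3↦6}, K=[addL(8)]>
[15] <C=y, E={y↦3}, S={0↦-1, 1↦4, 2↦6, 3↦6}, K=[addR :: addL(8)]>
[16] <C=-1, E={y↦3}, S={0↦-1, 1↦4, 2↦6, 3↦6}, K=[addL(6) :: addL(8)]>
→ final value 13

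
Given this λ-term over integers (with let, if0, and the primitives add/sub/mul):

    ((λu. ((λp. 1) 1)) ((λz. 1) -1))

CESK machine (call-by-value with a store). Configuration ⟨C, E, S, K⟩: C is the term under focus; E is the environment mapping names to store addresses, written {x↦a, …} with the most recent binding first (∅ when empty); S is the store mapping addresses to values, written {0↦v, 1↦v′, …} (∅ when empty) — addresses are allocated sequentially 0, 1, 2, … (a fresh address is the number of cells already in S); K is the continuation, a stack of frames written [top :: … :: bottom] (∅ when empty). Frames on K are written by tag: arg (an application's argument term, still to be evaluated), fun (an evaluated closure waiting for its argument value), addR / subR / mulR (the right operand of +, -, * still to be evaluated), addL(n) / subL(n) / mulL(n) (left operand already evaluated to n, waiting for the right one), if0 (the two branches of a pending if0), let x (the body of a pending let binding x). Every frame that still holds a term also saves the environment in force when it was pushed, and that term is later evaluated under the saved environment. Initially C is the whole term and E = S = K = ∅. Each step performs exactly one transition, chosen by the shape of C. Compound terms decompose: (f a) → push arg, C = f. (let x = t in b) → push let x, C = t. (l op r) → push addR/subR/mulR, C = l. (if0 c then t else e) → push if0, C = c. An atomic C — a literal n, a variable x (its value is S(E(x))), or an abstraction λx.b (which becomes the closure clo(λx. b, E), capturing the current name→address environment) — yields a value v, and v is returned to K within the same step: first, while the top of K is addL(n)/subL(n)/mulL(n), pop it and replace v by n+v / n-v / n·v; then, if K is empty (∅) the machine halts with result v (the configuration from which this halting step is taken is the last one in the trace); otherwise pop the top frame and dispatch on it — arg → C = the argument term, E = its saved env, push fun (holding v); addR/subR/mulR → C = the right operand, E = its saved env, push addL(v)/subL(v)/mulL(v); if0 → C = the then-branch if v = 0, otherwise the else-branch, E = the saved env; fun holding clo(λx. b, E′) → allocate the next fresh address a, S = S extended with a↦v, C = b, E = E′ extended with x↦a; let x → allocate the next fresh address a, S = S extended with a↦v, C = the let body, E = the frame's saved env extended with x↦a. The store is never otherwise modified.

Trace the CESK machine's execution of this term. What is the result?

Answer: 1

Derivation:
0. [C=((λu. ((λp. 1) 1)) ((λz. 1) -1)) | E=∅ | S=∅ | K=∅]
1. [C=(λu. ((λp. 1) 1)) | E=∅ | S=∅ | K=[arg]]
2. [C=((λz. 1) -1) | E=∅ | S=∅ | K=[fun]]
3. [C=(λz. 1) | E=∅ | S=∅ | K=[arg :: fun]]
4. [C=-1 | E=∅ | S=∅ | K=[fun :: fun]]
5. [C=1 | E={z↦0} | S={0↦-1} | K=[fun]]
6. [C=((λp. 1) 1) | E={u↦1} | S={0↦-1, 1↦1} | K=∅]
7. [C=(λp. 1) | E={u↦1} | S={0↦-1, 1↦1} | K=[arg]]
8. [C=1 | E={u↦1} | S={0↦-1, 1↦1} | K=[fun]]
9. [C=1 | E={p↦2, u↦1} | S={0↦-1, 1↦1, 2↦1} | K=∅]
→ final value 1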